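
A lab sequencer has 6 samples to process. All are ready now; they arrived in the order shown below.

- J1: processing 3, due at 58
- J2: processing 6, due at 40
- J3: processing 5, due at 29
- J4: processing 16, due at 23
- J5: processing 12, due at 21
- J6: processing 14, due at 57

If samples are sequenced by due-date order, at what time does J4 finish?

28

EDD (increasing due date): J5 J4 J3 J2 J6 J1.
J5: 0→12
J4: 12→28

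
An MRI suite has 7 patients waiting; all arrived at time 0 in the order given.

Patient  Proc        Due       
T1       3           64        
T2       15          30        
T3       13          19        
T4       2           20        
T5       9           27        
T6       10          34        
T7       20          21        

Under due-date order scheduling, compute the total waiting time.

235

EDD (increasing due date): T3 T4 T7 T5 T2 T6 T1.
T3: waits 0, runs 0→13
T4: waits 13, runs 13→15
T7: waits 15, runs 15→35
T5: waits 35, runs 35→44
T2: waits 44, runs 44→59
T6: waits 59, runs 59→69
T1: waits 69, runs 69→72
Sum = 0+13+15+35+44+59+69 = 235.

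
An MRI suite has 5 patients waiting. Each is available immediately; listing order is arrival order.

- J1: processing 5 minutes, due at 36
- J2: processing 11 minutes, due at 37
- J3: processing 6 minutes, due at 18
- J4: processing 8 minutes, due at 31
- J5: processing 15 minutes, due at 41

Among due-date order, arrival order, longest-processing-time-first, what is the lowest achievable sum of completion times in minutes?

EDD (increasing due date): J3 J4 J1 J2 J5.
J3: 0→6
J4: 6→14
J1: 14→19
J2: 19→30
J5: 30→45
Sum = 6+14+19+30+45 = 114.
FIFO (arrival order): J1 J2 J3 J4 J5.
J1: 0→5
J2: 5→16
J3: 16→22
J4: 22→30
J5: 30→45
Sum = 5+16+22+30+45 = 118.
LPT (decreasing processing time): J5 J2 J4 J3 J1.
J5: 0→15
J2: 15→26
J4: 26→34
J3: 34→40
J1: 40→45
Sum = 15+26+34+40+45 = 160.
EDD 114, FIFO 118, LPT 160 → minimum 114.

114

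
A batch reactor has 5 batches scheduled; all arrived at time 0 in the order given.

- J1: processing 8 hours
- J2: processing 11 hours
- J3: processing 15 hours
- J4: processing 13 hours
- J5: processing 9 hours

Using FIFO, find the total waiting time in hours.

FIFO (arrival order): J1 J2 J3 J4 J5.
J1: waits 0, runs 0→8
J2: waits 8, runs 8→19
J3: waits 19, runs 19→34
J4: waits 34, runs 34→47
J5: waits 47, runs 47→56
Sum = 0+8+19+34+47 = 108.

108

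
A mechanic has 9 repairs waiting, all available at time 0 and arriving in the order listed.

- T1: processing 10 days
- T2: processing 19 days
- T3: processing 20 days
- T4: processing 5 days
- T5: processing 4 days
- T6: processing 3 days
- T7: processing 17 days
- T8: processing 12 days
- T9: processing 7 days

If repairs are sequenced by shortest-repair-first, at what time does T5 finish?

7

SPT (increasing processing time): T6 T5 T4 T9 T1 T8 T7 T2 T3.
T6: 0→3
T5: 3→7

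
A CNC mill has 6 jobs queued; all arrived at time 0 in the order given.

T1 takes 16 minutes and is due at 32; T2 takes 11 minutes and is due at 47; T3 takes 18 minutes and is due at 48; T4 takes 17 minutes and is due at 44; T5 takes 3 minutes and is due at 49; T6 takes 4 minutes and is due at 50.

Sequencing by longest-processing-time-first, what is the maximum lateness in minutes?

LPT (decreasing processing time): T3 T4 T1 T2 T6 T5.
T3: 0→18, due 48, lateness -30
T4: 18→35, due 44, lateness -9
T1: 35→51, due 32, lateness 19
T2: 51→62, due 47, lateness 15
T6: 62→66, due 50, lateness 16
T5: 66→69, due 49, lateness 20
Maximum = 20.

20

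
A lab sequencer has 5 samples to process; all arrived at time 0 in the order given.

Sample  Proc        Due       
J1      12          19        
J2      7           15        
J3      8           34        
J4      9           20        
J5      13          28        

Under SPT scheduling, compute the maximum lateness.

SPT (increasing processing time): J2 J3 J4 J1 J5.
J2: 0→7, due 15, lateness -8
J3: 7→15, due 34, lateness -19
J4: 15→24, due 20, lateness 4
J1: 24→36, due 19, lateness 17
J5: 36→49, due 28, lateness 21
Maximum = 21.

21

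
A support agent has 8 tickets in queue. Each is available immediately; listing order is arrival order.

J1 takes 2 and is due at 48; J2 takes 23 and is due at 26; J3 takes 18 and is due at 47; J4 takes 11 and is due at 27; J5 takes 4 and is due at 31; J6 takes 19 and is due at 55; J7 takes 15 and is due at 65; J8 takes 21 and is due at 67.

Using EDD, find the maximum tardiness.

46

EDD (increasing due date): J2 J4 J5 J3 J1 J6 J7 J8.
J2: 0→23, due 26, tardiness 0
J4: 23→34, due 27, tardiness 7
J5: 34→38, due 31, tardiness 7
J3: 38→56, due 47, tardiness 9
J1: 56→58, due 48, tardiness 10
J6: 58→77, due 55, tardiness 22
J7: 77→92, due 65, tardiness 27
J8: 92→113, due 67, tardiness 46
Maximum = 46.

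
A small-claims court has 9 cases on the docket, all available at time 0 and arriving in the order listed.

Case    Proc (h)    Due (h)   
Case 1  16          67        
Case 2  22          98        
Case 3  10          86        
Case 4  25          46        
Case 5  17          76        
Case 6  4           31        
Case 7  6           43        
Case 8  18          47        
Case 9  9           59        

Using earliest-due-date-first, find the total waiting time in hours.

EDD (increasing due date): Case 6 Case 7 Case 4 Case 8 Case 9 Case 1 Case 5 Case 3 Case 2.
Case 6: waits 0, runs 0→4
Case 7: waits 4, runs 4→10
Case 4: waits 10, runs 10→35
Case 8: waits 35, runs 35→53
Case 9: waits 53, runs 53→62
Case 1: waits 62, runs 62→78
Case 5: waits 78, runs 78→95
Case 3: waits 95, runs 95→105
Case 2: waits 105, runs 105→127
Sum = 0+4+10+35+53+62+78+95+105 = 442.

442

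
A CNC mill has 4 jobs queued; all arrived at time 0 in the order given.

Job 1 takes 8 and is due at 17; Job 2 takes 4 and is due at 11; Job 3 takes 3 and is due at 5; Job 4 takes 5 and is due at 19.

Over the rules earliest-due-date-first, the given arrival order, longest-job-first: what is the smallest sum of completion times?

45

EDD (increasing due date): Job 3 Job 2 Job 1 Job 4.
Job 3: 0→3
Job 2: 3→7
Job 1: 7→15
Job 4: 15→20
Sum = 3+7+15+20 = 45.
FIFO (arrival order): Job 1 Job 2 Job 3 Job 4.
Job 1: 0→8
Job 2: 8→12
Job 3: 12→15
Job 4: 15→20
Sum = 8+12+15+20 = 55.
LPT (decreasing processing time): Job 1 Job 4 Job 2 Job 3.
Job 1: 0→8
Job 4: 8→13
Job 2: 13→17
Job 3: 17→20
Sum = 8+13+17+20 = 58.
EDD 45, FIFO 55, LPT 58 → minimum 45.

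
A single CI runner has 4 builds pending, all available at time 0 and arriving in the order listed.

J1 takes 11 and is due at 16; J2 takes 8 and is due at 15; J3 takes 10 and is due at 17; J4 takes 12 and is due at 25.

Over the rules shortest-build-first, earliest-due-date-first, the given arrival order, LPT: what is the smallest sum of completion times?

96

SPT (increasing processing time): J2 J3 J1 J4.
J2: 0→8
J3: 8→18
J1: 18→29
J4: 29→41
Sum = 8+18+29+41 = 96.
EDD (increasing due date): J2 J1 J3 J4.
J2: 0→8
J1: 8→19
J3: 19→29
J4: 29→41
Sum = 8+19+29+41 = 97.
FIFO (arrival order): J1 J2 J3 J4.
J1: 0→11
J2: 11→19
J3: 19→29
J4: 29→41
Sum = 11+19+29+41 = 100.
LPT (decreasing processing time): J4 J1 J3 J2.
J4: 0→12
J1: 12→23
J3: 23→33
J2: 33→41
Sum = 12+23+33+41 = 109.
SPT 96, EDD 97, FIFO 100, LPT 109 → minimum 96.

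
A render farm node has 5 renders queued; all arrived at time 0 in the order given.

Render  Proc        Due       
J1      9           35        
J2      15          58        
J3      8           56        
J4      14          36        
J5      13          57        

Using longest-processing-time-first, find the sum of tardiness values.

LPT (decreasing processing time): J2 J4 J5 J1 J3.
J2: 0→15, due 58, tardiness 0
J4: 15→29, due 36, tardiness 0
J5: 29→42, due 57, tardiness 0
J1: 42→51, due 35, tardiness 16
J3: 51→59, due 56, tardiness 3
Sum = 0+0+0+16+3 = 19.

19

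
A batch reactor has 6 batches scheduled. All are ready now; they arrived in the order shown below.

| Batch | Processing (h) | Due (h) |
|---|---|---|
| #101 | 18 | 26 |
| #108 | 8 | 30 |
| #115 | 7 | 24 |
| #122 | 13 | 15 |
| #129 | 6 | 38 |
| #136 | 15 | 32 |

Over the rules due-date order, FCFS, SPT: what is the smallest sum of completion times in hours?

190

EDD (increasing due date): #122 #115 #101 #108 #136 #129.
#122: 0→13
#115: 13→20
#101: 20→38
#108: 38→46
#136: 46→61
#129: 61→67
Sum = 13+20+38+46+61+67 = 245.
FIFO (arrival order): #101 #108 #115 #122 #129 #136.
#101: 0→18
#108: 18→26
#115: 26→33
#122: 33→46
#129: 46→52
#136: 52→67
Sum = 18+26+33+46+52+67 = 242.
SPT (increasing processing time): #129 #115 #108 #122 #136 #101.
#129: 0→6
#115: 6→13
#108: 13→21
#122: 21→34
#136: 34→49
#101: 49→67
Sum = 6+13+21+34+49+67 = 190.
EDD 245, FIFO 242, SPT 190 → minimum 190.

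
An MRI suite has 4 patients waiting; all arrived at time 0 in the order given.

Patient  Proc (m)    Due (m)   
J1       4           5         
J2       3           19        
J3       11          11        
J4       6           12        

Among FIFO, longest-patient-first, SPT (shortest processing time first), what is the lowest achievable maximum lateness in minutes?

12

FIFO (arrival order): J1 J2 J3 J4.
J1: 0→4, due 5, lateness -1
J2: 4→7, due 19, lateness -12
J3: 7→18, due 11, lateness 7
J4: 18→24, due 12, lateness 12
Maximum = 12.
LPT (decreasing processing time): J3 J4 J1 J2.
J3: 0→11, due 11, lateness 0
J4: 11→17, due 12, lateness 5
J1: 17→21, due 5, lateness 16
J2: 21→24, due 19, lateness 5
Maximum = 16.
SPT (increasing processing time): J2 J1 J4 J3.
J2: 0→3, due 19, lateness -16
J1: 3→7, due 5, lateness 2
J4: 7→13, due 12, lateness 1
J3: 13→24, due 11, lateness 13
Maximum = 13.
FIFO 12, LPT 16, SPT 13 → minimum 12.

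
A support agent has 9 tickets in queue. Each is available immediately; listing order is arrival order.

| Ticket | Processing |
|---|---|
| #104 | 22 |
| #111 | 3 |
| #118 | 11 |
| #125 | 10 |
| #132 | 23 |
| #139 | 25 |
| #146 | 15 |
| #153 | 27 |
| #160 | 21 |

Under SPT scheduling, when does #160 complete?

60

SPT (increasing processing time): #111 #125 #118 #146 #160 #104 #132 #139 #153.
#111: 0→3
#125: 3→13
#118: 13→24
#146: 24→39
#160: 39→60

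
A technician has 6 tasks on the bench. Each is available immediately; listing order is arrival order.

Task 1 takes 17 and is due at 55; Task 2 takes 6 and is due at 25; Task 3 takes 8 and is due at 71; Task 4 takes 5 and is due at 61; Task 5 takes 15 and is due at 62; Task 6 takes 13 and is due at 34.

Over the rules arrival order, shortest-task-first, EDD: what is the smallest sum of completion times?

FIFO (arrival order): Task 1 Task 2 Task 3 Task 4 Task 5 Task 6.
Task 1: 0→17
Task 2: 17→23
Task 3: 23→31
Task 4: 31→36
Task 5: 36→51
Task 6: 51→64
Sum = 17+23+31+36+51+64 = 222.
SPT (increasing processing time): Task 4 Task 2 Task 3 Task 6 Task 5 Task 1.
Task 4: 0→5
Task 2: 5→11
Task 3: 11→19
Task 6: 19→32
Task 5: 32→47
Task 1: 47→64
Sum = 5+11+19+32+47+64 = 178.
EDD (increasing due date): Task 2 Task 6 Task 1 Task 4 Task 5 Task 3.
Task 2: 0→6
Task 6: 6→19
Task 1: 19→36
Task 4: 36→41
Task 5: 41→56
Task 3: 56→64
Sum = 6+19+36+41+56+64 = 222.
FIFO 222, SPT 178, EDD 222 → minimum 178.

178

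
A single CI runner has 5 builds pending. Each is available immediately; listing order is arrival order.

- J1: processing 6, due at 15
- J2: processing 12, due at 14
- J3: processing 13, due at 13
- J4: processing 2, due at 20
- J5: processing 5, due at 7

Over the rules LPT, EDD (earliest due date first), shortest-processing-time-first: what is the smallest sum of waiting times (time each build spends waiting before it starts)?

LPT (decreasing processing time): J3 J2 J1 J5 J4.
J3: waits 0, runs 0→13
J2: waits 13, runs 13→25
J1: waits 25, runs 25→31
J5: waits 31, runs 31→36
J4: waits 36, runs 36→38
Sum = 0+13+25+31+36 = 105.
EDD (increasing due date): J5 J3 J2 J1 J4.
J5: waits 0, runs 0→5
J3: waits 5, runs 5→18
J2: waits 18, runs 18→30
J1: waits 30, runs 30→36
J4: waits 36, runs 36→38
Sum = 0+5+18+30+36 = 89.
SPT (increasing processing time): J4 J5 J1 J2 J3.
J4: waits 0, runs 0→2
J5: waits 2, runs 2→7
J1: waits 7, runs 7→13
J2: waits 13, runs 13→25
J3: waits 25, runs 25→38
Sum = 0+2+7+13+25 = 47.
LPT 105, EDD 89, SPT 47 → minimum 47.

47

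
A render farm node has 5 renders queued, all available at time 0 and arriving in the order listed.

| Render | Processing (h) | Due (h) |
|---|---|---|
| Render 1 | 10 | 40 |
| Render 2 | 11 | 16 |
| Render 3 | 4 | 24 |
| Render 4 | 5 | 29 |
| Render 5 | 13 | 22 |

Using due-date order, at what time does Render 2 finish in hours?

11

EDD (increasing due date): Render 2 Render 5 Render 3 Render 4 Render 1.
Render 2: 0→11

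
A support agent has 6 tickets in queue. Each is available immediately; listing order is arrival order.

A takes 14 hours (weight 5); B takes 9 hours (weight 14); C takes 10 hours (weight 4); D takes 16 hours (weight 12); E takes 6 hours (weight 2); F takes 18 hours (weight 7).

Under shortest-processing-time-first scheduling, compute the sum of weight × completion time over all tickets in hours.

1688

SPT (increasing processing time): E B C A D F.
E: finishes 6, weight 2, w·C = 12
B: finishes 15, weight 14, w·C = 210
C: finishes 25, weight 4, w·C = 100
A: finishes 39, weight 5, w·C = 195
D: finishes 55, weight 12, w·C = 660
F: finishes 73, weight 7, w·C = 511
Sum = 12+210+100+195+660+511 = 1688.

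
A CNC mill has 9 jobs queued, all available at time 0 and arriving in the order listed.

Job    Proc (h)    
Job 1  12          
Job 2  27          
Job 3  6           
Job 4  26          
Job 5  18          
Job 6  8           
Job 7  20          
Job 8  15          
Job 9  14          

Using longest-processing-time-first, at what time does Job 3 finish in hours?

146

LPT (decreasing processing time): Job 2 Job 4 Job 7 Job 5 Job 8 Job 9 Job 1 Job 6 Job 3.
Job 2: 0→27
Job 4: 27→53
Job 7: 53→73
Job 5: 73→91
Job 8: 91→106
Job 9: 106→120
Job 1: 120→132
Job 6: 132→140
Job 3: 140→146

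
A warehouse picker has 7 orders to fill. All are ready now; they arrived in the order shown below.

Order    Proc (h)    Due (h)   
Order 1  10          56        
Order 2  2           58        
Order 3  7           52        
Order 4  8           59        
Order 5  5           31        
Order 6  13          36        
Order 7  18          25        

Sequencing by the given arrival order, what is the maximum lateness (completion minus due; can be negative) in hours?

38

FIFO (arrival order): Order 1 Order 2 Order 3 Order 4 Order 5 Order 6 Order 7.
Order 1: 0→10, due 56, lateness -46
Order 2: 10→12, due 58, lateness -46
Order 3: 12→19, due 52, lateness -33
Order 4: 19→27, due 59, lateness -32
Order 5: 27→32, due 31, lateness 1
Order 6: 32→45, due 36, lateness 9
Order 7: 45→63, due 25, lateness 38
Maximum = 38.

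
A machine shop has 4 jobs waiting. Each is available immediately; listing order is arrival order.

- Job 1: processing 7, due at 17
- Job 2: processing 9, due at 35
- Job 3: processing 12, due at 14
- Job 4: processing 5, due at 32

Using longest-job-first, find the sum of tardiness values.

12

LPT (decreasing processing time): Job 3 Job 2 Job 1 Job 4.
Job 3: 0→12, due 14, tardiness 0
Job 2: 12→21, due 35, tardiness 0
Job 1: 21→28, due 17, tardiness 11
Job 4: 28→33, due 32, tardiness 1
Sum = 0+0+11+1 = 12.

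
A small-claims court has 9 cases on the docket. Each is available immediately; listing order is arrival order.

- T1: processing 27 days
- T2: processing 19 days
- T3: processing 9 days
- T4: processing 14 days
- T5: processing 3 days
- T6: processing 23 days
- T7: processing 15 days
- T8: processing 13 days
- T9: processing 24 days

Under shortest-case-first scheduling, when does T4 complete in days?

SPT (increasing processing time): T5 T3 T8 T4 T7 T2 T6 T9 T1.
T5: 0→3
T3: 3→12
T8: 12→25
T4: 25→39

39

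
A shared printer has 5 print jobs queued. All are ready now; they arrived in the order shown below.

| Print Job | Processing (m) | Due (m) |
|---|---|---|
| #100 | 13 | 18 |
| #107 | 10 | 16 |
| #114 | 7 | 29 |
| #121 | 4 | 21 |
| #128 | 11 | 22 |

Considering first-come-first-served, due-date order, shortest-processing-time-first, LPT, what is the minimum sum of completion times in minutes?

FIFO (arrival order): #100 #107 #114 #121 #128.
#100: 0→13
#107: 13→23
#114: 23→30
#121: 30→34
#128: 34→45
Sum = 13+23+30+34+45 = 145.
EDD (increasing due date): #107 #100 #121 #128 #114.
#107: 0→10
#100: 10→23
#121: 23→27
#128: 27→38
#114: 38→45
Sum = 10+23+27+38+45 = 143.
SPT (increasing processing time): #121 #114 #107 #128 #100.
#121: 0→4
#114: 4→11
#107: 11→21
#128: 21→32
#100: 32→45
Sum = 4+11+21+32+45 = 113.
LPT (decreasing processing time): #100 #128 #107 #114 #121.
#100: 0→13
#128: 13→24
#107: 24→34
#114: 34→41
#121: 41→45
Sum = 13+24+34+41+45 = 157.
FIFO 145, EDD 143, SPT 113, LPT 157 → minimum 113.

113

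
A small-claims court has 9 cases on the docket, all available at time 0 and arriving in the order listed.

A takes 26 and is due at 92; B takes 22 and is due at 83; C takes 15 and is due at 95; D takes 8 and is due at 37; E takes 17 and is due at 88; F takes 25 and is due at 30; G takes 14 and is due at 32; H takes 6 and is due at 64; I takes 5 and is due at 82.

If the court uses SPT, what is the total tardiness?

133

SPT (increasing processing time): I H D G C E B F A.
I: 0→5, due 82, tardiness 0
H: 5→11, due 64, tardiness 0
D: 11→19, due 37, tardiness 0
G: 19→33, due 32, tardiness 1
C: 33→48, due 95, tardiness 0
E: 48→65, due 88, tardiness 0
B: 65→87, due 83, tardiness 4
F: 87→112, due 30, tardiness 82
A: 112→138, due 92, tardiness 46
Sum = 0+0+0+1+0+0+4+82+46 = 133.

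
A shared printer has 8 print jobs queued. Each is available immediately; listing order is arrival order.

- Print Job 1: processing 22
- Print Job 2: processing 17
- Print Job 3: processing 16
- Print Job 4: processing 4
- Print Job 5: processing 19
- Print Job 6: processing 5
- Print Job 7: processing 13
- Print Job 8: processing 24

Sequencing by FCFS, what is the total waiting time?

432

FIFO (arrival order): Print Job 1 Print Job 2 Print Job 3 Print Job 4 Print Job 5 Print Job 6 Print Job 7 Print Job 8.
Print Job 1: waits 0, runs 0→22
Print Job 2: waits 22, runs 22→39
Print Job 3: waits 39, runs 39→55
Print Job 4: waits 55, runs 55→59
Print Job 5: waits 59, runs 59→78
Print Job 6: waits 78, runs 78→83
Print Job 7: waits 83, runs 83→96
Print Job 8: waits 96, runs 96→120
Sum = 0+22+39+55+59+78+83+96 = 432.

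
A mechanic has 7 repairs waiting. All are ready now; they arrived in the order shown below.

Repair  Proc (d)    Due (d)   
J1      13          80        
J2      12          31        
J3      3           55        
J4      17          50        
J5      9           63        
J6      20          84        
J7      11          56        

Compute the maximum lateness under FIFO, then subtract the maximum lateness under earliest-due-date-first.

FIFO (arrival order): J1 J2 J3 J4 J5 J6 J7.
J1: 0→13, due 80, lateness -67
J2: 13→25, due 31, lateness -6
J3: 25→28, due 55, lateness -27
J4: 28→45, due 50, lateness -5
J5: 45→54, due 63, lateness -9
J6: 54→74, due 84, lateness -10
J7: 74→85, due 56, lateness 29
Maximum = 29.
EDD (increasing due date): J2 J4 J3 J7 J5 J1 J6.
J2: 0→12, due 31, lateness -19
J4: 12→29, due 50, lateness -21
J3: 29→32, due 55, lateness -23
J7: 32→43, due 56, lateness -13
J5: 43→52, due 63, lateness -11
J1: 52→65, due 80, lateness -15
J6: 65→85, due 84, lateness 1
Maximum = 1.
Difference = 29 − 1 = 28.

28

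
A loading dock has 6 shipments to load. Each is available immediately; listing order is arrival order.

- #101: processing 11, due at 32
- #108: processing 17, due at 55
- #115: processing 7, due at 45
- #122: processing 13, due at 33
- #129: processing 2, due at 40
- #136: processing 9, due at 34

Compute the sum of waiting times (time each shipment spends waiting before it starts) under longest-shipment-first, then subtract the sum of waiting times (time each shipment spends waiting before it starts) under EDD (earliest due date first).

LPT (decreasing processing time): #108 #122 #101 #136 #115 #129.
#108: waits 0, runs 0→17
#122: waits 17, runs 17→30
#101: waits 30, runs 30→41
#136: waits 41, runs 41→50
#115: waits 50, runs 50→57
#129: waits 57, runs 57→59
Sum = 0+17+30+41+50+57 = 195.
EDD (increasing due date): #101 #122 #136 #129 #115 #108.
#101: waits 0, runs 0→11
#122: waits 11, runs 11→24
#136: waits 24, runs 24→33
#129: waits 33, runs 33→35
#115: waits 35, runs 35→42
#108: waits 42, runs 42→59
Sum = 0+11+24+33+35+42 = 145.
Difference = 195 − 145 = 50.

50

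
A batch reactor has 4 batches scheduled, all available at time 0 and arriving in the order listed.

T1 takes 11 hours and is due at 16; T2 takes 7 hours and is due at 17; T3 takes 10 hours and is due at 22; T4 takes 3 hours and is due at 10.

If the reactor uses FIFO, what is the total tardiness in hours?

FIFO (arrival order): T1 T2 T3 T4.
T1: 0→11, due 16, tardiness 0
T2: 11→18, due 17, tardiness 1
T3: 18→28, due 22, tardiness 6
T4: 28→31, due 10, tardiness 21
Sum = 0+1+6+21 = 28.

28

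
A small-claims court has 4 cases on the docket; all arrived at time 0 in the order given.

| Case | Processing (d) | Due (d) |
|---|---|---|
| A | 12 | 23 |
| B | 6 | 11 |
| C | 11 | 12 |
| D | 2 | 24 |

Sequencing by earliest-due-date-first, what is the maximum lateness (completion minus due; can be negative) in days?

7

EDD (increasing due date): B C A D.
B: 0→6, due 11, lateness -5
C: 6→17, due 12, lateness 5
A: 17→29, due 23, lateness 6
D: 29→31, due 24, lateness 7
Maximum = 7.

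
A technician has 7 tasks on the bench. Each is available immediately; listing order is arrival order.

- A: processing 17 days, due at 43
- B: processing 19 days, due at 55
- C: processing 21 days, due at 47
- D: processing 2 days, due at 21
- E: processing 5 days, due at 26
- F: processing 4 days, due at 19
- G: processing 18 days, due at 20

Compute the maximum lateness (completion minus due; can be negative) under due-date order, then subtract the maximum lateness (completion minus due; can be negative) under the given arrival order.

EDD (increasing due date): F G D E A C B.
F: 0→4, due 19, lateness -15
G: 4→22, due 20, lateness 2
D: 22→24, due 21, lateness 3
E: 24→29, due 26, lateness 3
A: 29→46, due 43, lateness 3
C: 46→67, due 47, lateness 20
B: 67→86, due 55, lateness 31
Maximum = 31.
FIFO (arrival order): A B C D E F G.
A: 0→17, due 43, lateness -26
B: 17→36, due 55, lateness -19
C: 36→57, due 47, lateness 10
D: 57→59, due 21, lateness 38
E: 59→64, due 26, lateness 38
F: 64→68, due 19, lateness 49
G: 68→86, due 20, lateness 66
Maximum = 66.
Difference = 31 − 66 = -35.

-35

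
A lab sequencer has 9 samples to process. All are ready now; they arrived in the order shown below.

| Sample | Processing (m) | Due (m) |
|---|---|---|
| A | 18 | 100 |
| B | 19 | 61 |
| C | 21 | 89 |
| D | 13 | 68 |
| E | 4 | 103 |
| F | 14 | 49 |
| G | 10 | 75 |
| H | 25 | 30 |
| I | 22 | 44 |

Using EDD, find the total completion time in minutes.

EDD (increasing due date): H I F B D G C A E.
H: 0→25
I: 25→47
F: 47→61
B: 61→80
D: 80→93
G: 93→103
C: 103→124
A: 124→142
E: 142→146
Sum = 25+47+61+80+93+103+124+142+146 = 821.

821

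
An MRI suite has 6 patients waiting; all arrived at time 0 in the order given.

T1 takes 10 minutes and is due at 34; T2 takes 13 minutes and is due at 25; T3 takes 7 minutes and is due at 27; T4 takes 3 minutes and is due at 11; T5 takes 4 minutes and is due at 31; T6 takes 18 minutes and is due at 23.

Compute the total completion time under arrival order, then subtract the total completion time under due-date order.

-11

FIFO (arrival order): T1 T2 T3 T4 T5 T6.
T1: 0→10
T2: 10→23
T3: 23→30
T4: 30→33
T5: 33→37
T6: 37→55
Sum = 10+23+30+33+37+55 = 188.
EDD (increasing due date): T4 T6 T2 T3 T5 T1.
T4: 0→3
T6: 3→21
T2: 21→34
T3: 34→41
T5: 41→45
T1: 45→55
Sum = 3+21+34+41+45+55 = 199.
Difference = 188 − 199 = -11.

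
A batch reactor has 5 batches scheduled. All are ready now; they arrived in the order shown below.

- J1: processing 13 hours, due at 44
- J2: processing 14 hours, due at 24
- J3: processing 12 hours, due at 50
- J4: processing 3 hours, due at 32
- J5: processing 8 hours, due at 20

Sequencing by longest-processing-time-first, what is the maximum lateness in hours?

27

LPT (decreasing processing time): J2 J1 J3 J5 J4.
J2: 0→14, due 24, lateness -10
J1: 14→27, due 44, lateness -17
J3: 27→39, due 50, lateness -11
J5: 39→47, due 20, lateness 27
J4: 47→50, due 32, lateness 18
Maximum = 27.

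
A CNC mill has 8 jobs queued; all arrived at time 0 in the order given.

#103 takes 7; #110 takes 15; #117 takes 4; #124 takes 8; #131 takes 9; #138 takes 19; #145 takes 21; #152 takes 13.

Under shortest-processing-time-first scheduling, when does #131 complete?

28

SPT (increasing processing time): #117 #103 #124 #131 #152 #110 #138 #145.
#117: 0→4
#103: 4→11
#124: 11→19
#131: 19→28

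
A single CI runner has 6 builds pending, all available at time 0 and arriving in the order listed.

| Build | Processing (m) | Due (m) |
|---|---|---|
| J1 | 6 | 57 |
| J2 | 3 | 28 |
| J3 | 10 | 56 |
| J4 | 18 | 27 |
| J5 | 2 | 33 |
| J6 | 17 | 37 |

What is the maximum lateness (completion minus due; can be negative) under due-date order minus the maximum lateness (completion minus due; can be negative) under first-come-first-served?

EDD (increasing due date): J4 J2 J5 J6 J3 J1.
J4: 0→18, due 27, lateness -9
J2: 18→21, due 28, lateness -7
J5: 21→23, due 33, lateness -10
J6: 23→40, due 37, lateness 3
J3: 40→50, due 56, lateness -6
J1: 50→56, due 57, lateness -1
Maximum = 3.
FIFO (arrival order): J1 J2 J3 J4 J5 J6.
J1: 0→6, due 57, lateness -51
J2: 6→9, due 28, lateness -19
J3: 9→19, due 56, lateness -37
J4: 19→37, due 27, lateness 10
J5: 37→39, due 33, lateness 6
J6: 39→56, due 37, lateness 19
Maximum = 19.
Difference = 3 − 19 = -16.

-16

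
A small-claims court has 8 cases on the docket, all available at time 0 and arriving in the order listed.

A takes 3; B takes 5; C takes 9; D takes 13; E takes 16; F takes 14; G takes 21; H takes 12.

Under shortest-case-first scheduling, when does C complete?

17

SPT (increasing processing time): A B C H D F E G.
A: 0→3
B: 3→8
C: 8→17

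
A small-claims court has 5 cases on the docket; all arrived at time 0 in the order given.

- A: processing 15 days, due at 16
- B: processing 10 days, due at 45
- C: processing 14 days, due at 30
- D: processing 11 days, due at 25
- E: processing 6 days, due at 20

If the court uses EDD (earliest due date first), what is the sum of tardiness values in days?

35

EDD (increasing due date): A E D C B.
A: 0→15, due 16, tardiness 0
E: 15→21, due 20, tardiness 1
D: 21→32, due 25, tardiness 7
C: 32→46, due 30, tardiness 16
B: 46→56, due 45, tardiness 11
Sum = 0+1+7+16+11 = 35.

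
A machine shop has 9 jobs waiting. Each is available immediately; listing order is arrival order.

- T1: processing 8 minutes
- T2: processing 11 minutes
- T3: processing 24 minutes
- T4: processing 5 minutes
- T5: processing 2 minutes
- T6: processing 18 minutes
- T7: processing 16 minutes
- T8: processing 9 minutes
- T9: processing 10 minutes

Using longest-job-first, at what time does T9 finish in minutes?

79

LPT (decreasing processing time): T3 T6 T7 T2 T9 T8 T1 T4 T5.
T3: 0→24
T6: 24→42
T7: 42→58
T2: 58→69
T9: 69→79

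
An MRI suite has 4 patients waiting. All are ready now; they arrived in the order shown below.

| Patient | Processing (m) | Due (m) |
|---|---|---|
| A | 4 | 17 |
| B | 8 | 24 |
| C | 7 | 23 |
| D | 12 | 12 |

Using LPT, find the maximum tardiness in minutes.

LPT (decreasing processing time): D B C A.
D: 0→12, due 12, tardiness 0
B: 12→20, due 24, tardiness 0
C: 20→27, due 23, tardiness 4
A: 27→31, due 17, tardiness 14
Maximum = 14.

14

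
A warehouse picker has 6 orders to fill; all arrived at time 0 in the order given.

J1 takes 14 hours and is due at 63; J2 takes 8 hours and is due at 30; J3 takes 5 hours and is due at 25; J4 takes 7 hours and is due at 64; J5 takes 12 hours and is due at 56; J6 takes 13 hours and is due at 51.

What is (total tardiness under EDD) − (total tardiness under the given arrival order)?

-10

EDD (increasing due date): J3 J2 J6 J5 J1 J4.
J3: 0→5, due 25, tardiness 0
J2: 5→13, due 30, tardiness 0
J6: 13→26, due 51, tardiness 0
J5: 26→38, due 56, tardiness 0
J1: 38→52, due 63, tardiness 0
J4: 52→59, due 64, tardiness 0
Sum = 0+0+0+0+0+0 = 0.
FIFO (arrival order): J1 J2 J3 J4 J5 J6.
J1: 0→14, due 63, tardiness 0
J2: 14→22, due 30, tardiness 0
J3: 22→27, due 25, tardiness 2
J4: 27→34, due 64, tardiness 0
J5: 34→46, due 56, tardiness 0
J6: 46→59, due 51, tardiness 8
Sum = 0+0+2+0+0+8 = 10.
Difference = 0 − 10 = -10.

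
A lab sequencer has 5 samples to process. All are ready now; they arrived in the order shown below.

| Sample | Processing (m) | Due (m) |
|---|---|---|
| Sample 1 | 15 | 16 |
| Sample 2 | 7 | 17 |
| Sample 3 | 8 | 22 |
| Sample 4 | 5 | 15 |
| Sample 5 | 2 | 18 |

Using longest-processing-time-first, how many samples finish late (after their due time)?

LPT (decreasing processing time): Sample 1 Sample 3 Sample 2 Sample 4 Sample 5.
Sample 1: 0→15, due 16, tardiness 0
Sample 3: 15→23, due 22, tardiness 1
Sample 2: 23→30, due 17, tardiness 13
Sample 4: 30→35, due 15, tardiness 20
Sample 5: 35→37, due 18, tardiness 19
Late samples: 4.

4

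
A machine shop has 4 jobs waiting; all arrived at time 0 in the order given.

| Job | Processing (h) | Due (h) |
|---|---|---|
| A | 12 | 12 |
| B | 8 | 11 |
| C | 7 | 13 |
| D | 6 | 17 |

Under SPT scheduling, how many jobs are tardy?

SPT (increasing processing time): D C B A.
D: 0→6, due 17, tardiness 0
C: 6→13, due 13, tardiness 0
B: 13→21, due 11, tardiness 10
A: 21→33, due 12, tardiness 21
Late jobs: 2.

2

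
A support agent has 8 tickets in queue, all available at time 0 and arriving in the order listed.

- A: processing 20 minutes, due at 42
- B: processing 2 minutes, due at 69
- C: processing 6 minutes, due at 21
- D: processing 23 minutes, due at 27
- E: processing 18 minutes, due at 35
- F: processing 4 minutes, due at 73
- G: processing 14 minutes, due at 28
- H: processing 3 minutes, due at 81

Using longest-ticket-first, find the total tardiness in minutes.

LPT (decreasing processing time): D A E G C F H B.
D: 0→23, due 27, tardiness 0
A: 23→43, due 42, tardiness 1
E: 43→61, due 35, tardiness 26
G: 61→75, due 28, tardiness 47
C: 75→81, due 21, tardiness 60
F: 81→85, due 73, tardiness 12
H: 85→88, due 81, tardiness 7
B: 88→90, due 69, tardiness 21
Sum = 0+1+26+47+60+12+7+21 = 174.

174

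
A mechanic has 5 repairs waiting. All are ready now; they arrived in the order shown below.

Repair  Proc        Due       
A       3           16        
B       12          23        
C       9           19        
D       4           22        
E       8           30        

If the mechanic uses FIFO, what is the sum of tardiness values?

17

FIFO (arrival order): A B C D E.
A: 0→3, due 16, tardiness 0
B: 3→15, due 23, tardiness 0
C: 15→24, due 19, tardiness 5
D: 24→28, due 22, tardiness 6
E: 28→36, due 30, tardiness 6
Sum = 0+0+5+6+6 = 17.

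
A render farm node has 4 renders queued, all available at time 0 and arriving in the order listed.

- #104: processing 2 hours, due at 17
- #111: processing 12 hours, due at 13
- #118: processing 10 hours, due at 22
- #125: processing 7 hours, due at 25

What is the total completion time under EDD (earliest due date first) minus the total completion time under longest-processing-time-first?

EDD (increasing due date): #111 #104 #118 #125.
#111: 0→12
#104: 12→14
#118: 14→24
#125: 24→31
Sum = 12+14+24+31 = 81.
LPT (decreasing processing time): #111 #118 #125 #104.
#111: 0→12
#118: 12→22
#125: 22→29
#104: 29→31
Sum = 12+22+29+31 = 94.
Difference = 81 − 94 = -13.

-13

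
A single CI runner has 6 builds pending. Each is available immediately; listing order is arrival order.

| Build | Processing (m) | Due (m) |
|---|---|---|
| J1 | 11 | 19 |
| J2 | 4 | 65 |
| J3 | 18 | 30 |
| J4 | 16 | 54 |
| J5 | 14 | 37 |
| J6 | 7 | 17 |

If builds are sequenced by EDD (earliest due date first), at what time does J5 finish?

EDD (increasing due date): J6 J1 J3 J5 J4 J2.
J6: 0→7
J1: 7→18
J3: 18→36
J5: 36→50

50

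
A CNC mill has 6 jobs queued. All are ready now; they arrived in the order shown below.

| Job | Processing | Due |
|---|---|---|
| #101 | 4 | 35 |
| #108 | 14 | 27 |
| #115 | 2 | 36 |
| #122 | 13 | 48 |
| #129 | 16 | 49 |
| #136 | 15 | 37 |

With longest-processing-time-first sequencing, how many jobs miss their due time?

4

LPT (decreasing processing time): #129 #136 #108 #122 #101 #115.
#129: 0→16, due 49, tardiness 0
#136: 16→31, due 37, tardiness 0
#108: 31→45, due 27, tardiness 18
#122: 45→58, due 48, tardiness 10
#101: 58→62, due 35, tardiness 27
#115: 62→64, due 36, tardiness 28
Late jobs: 4.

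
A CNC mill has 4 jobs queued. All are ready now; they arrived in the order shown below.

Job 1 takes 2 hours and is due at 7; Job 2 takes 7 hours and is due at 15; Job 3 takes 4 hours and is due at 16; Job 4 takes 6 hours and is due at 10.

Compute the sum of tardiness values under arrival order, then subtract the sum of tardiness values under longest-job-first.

-7

FIFO (arrival order): Job 1 Job 2 Job 3 Job 4.
Job 1: 0→2, due 7, tardiness 0
Job 2: 2→9, due 15, tardiness 0
Job 3: 9→13, due 16, tardiness 0
Job 4: 13→19, due 10, tardiness 9
Sum = 0+0+0+9 = 9.
LPT (decreasing processing time): Job 2 Job 4 Job 3 Job 1.
Job 2: 0→7, due 15, tardiness 0
Job 4: 7→13, due 10, tardiness 3
Job 3: 13→17, due 16, tardiness 1
Job 1: 17→19, due 7, tardiness 12
Sum = 0+3+1+12 = 16.
Difference = 9 − 16 = -7.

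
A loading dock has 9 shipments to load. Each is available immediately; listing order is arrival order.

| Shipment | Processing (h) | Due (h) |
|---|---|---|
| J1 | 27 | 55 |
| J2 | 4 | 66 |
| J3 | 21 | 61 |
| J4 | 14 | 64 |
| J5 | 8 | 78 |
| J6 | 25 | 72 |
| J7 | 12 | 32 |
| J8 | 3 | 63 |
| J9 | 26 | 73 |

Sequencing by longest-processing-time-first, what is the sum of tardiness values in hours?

LPT (decreasing processing time): J1 J9 J6 J3 J4 J7 J5 J2 J8.
J1: 0→27, due 55, tardiness 0
J9: 27→53, due 73, tardiness 0
J6: 53→78, due 72, tardiness 6
J3: 78→99, due 61, tardiness 38
J4: 99→113, due 64, tardiness 49
J7: 113→125, due 32, tardiness 93
J5: 125→133, due 78, tardiness 55
J2: 133→137, due 66, tardiness 71
J8: 137→140, due 63, tardiness 77
Sum = 0+0+6+38+49+93+55+71+77 = 389.

389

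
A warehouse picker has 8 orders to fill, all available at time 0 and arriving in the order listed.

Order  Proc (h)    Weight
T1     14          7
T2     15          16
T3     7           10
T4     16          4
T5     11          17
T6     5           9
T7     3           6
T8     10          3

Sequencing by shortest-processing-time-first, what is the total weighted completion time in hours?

SPT (increasing processing time): T7 T6 T3 T8 T5 T1 T2 T4.
T7: finishes 3, weight 6, w·C = 18
T6: finishes 8, weight 9, w·C = 72
T3: finishes 15, weight 10, w·C = 150
T8: finishes 25, weight 3, w·C = 75
T5: finishes 36, weight 17, w·C = 612
T1: finishes 50, weight 7, w·C = 350
T2: finishes 65, weight 16, w·C = 1040
T4: finishes 81, weight 4, w·C = 324
Sum = 18+72+150+75+612+350+1040+324 = 2641.

2641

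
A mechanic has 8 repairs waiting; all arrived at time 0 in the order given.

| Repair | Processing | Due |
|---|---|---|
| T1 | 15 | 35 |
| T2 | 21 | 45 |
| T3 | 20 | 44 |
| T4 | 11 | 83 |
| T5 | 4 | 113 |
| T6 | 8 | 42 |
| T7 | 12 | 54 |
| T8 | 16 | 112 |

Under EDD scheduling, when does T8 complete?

103

EDD (increasing due date): T1 T6 T3 T2 T7 T4 T8 T5.
T1: 0→15
T6: 15→23
T3: 23→43
T2: 43→64
T7: 64→76
T4: 76→87
T8: 87→103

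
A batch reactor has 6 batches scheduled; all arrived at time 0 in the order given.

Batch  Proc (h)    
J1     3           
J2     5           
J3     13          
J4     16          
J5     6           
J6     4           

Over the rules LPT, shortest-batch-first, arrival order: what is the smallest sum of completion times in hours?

118

LPT (decreasing processing time): J4 J3 J5 J2 J6 J1.
J4: 0→16
J3: 16→29
J5: 29→35
J2: 35→40
J6: 40→44
J1: 44→47
Sum = 16+29+35+40+44+47 = 211.
SPT (increasing processing time): J1 J6 J2 J5 J3 J4.
J1: 0→3
J6: 3→7
J2: 7→12
J5: 12→18
J3: 18→31
J4: 31→47
Sum = 3+7+12+18+31+47 = 118.
FIFO (arrival order): J1 J2 J3 J4 J5 J6.
J1: 0→3
J2: 3→8
J3: 8→21
J4: 21→37
J5: 37→43
J6: 43→47
Sum = 3+8+21+37+43+47 = 159.
LPT 211, SPT 118, FIFO 159 → minimum 118.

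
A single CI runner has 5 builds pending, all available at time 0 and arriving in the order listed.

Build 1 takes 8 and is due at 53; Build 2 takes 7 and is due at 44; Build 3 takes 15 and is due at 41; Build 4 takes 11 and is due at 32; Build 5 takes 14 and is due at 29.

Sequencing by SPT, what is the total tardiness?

25

SPT (increasing processing time): Build 2 Build 1 Build 4 Build 5 Build 3.
Build 2: 0→7, due 44, tardiness 0
Build 1: 7→15, due 53, tardiness 0
Build 4: 15→26, due 32, tardiness 0
Build 5: 26→40, due 29, tardiness 11
Build 3: 40→55, due 41, tardiness 14
Sum = 0+0+0+11+14 = 25.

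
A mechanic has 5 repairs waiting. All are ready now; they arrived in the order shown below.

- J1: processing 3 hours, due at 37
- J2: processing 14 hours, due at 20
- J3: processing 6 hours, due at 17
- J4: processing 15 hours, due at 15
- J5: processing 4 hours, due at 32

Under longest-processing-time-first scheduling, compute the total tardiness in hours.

LPT (decreasing processing time): J4 J2 J3 J5 J1.
J4: 0→15, due 15, tardiness 0
J2: 15→29, due 20, tardiness 9
J3: 29→35, due 17, tardiness 18
J5: 35→39, due 32, tardiness 7
J1: 39→42, due 37, tardiness 5
Sum = 0+9+18+7+5 = 39.

39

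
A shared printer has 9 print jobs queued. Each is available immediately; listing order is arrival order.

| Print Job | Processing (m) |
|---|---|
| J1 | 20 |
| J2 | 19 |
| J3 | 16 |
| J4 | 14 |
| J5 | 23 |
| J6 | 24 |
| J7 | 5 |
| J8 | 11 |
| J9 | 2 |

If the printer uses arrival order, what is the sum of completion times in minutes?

778

FIFO (arrival order): J1 J2 J3 J4 J5 J6 J7 J8 J9.
J1: 0→20
J2: 20→39
J3: 39→55
J4: 55→69
J5: 69→92
J6: 92→116
J7: 116→121
J8: 121→132
J9: 132→134
Sum = 20+39+55+69+92+116+121+132+134 = 778.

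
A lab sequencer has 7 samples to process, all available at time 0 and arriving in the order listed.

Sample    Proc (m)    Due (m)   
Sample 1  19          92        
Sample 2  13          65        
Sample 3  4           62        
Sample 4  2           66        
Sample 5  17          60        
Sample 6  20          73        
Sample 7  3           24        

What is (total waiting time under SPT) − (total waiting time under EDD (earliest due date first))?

SPT (increasing processing time): Sample 4 Sample 7 Sample 3 Sample 2 Sample 5 Sample 1 Sample 6.
Sample 4: waits 0, runs 0→2
Sample 7: waits 2, runs 2→5
Sample 3: waits 5, runs 5→9
Sample 2: waits 9, runs 9→22
Sample 5: waits 22, runs 22→39
Sample 1: waits 39, runs 39→58
Sample 6: waits 58, runs 58→78
Sum = 0+2+5+9+22+39+58 = 135.
EDD (increasing due date): Sample 7 Sample 5 Sample 3 Sample 2 Sample 4 Sample 6 Sample 1.
Sample 7: waits 0, runs 0→3
Sample 5: waits 3, runs 3→20
Sample 3: waits 20, runs 20→24
Sample 2: waits 24, runs 24→37
Sample 4: waits 37, runs 37→39
Sample 6: waits 39, runs 39→59
Sample 1: waits 59, runs 59→78
Sum = 0+3+20+24+37+39+59 = 182.
Difference = 135 − 182 = -47.

-47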